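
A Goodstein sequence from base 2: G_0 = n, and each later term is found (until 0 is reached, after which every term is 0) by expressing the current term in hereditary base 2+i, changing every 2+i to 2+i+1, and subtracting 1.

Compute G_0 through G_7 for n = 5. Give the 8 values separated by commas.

5 —HB2→ 2^2 + 1 —bump→ 3^3 + 1 = 28 —(−1)→ 27
27 —HB3→ 3^3 —bump→ 4^4 = 256 —(−1)→ 255
255 —HB4→ 3·4^3 + 3·4^2 + 3·4 + 3 —bump→ 3·5^3 + 3·5^2 + 3·5 + 3 = 468 —(−1)→ 467
467 —HB5→ 3·5^3 + 3·5^2 + 3·5 + 2 —bump→ 3·6^3 + 3·6^2 + 3·6 + 2 = 776 —(−1)→ 775
775 —HB6→ 3·6^3 + 3·6^2 + 3·6 + 1 —bump→ 3·7^3 + 3·7^2 + 3·7 + 1 = 1198 —(−1)→ 1197
1197 —HB7→ 3·7^3 + 3·7^2 + 3·7 —bump→ 3·8^3 + 3·8^2 + 3·8 = 1752 —(−1)→ 1751
1751 —HB8→ 3·8^3 + 3·8^2 + 2·8 + 7 —bump→ 3·9^3 + 3·9^2 + 2·9 + 7 = 2455 —(−1)→ 2454

5, 27, 255, 467, 775, 1197, 1751, 2454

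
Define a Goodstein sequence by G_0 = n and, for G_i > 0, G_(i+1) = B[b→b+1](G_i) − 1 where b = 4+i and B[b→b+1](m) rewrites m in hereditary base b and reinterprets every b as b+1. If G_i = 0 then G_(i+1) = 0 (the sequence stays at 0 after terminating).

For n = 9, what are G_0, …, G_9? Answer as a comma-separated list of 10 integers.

G_0=9  [base 4] 2·4 + 1  →[4↦5]→  2·5 + 1 = 11  −1 ⇒ G_1=10
G_1=10  [base 5] 2·5  →[5↦6]→  2·6 = 12  −1 ⇒ G_2=11
G_2=11  [base 6] 6 + 5  →[6↦7]→  7 + 5 = 12  −1 ⇒ G_3=11
G_3=11  [base 7] 7 + 4  →[7↦8]→  8 + 4 = 12  −1 ⇒ G_4=11
G_4=11  [base 8] 8 + 3  →[8↦9]→  9 + 3 = 12  −1 ⇒ G_5=11
G_5=11  [base 9] 9 + 2  →[9↦10]→  10 + 2 = 12  −1 ⇒ G_6=11
G_6=11  [base 10] 10 + 1  →[10↦11]→  11 + 1 = 12  −1 ⇒ G_7=11
G_7=11  [base 11] 11  →[11↦12]→  12 = 12  −1 ⇒ G_8=11
G_8=11  [base 12] 11  →[12↦13]→  11 = 11  −1 ⇒ G_9=10

9, 10, 11, 11, 11, 11, 11, 11, 11, 10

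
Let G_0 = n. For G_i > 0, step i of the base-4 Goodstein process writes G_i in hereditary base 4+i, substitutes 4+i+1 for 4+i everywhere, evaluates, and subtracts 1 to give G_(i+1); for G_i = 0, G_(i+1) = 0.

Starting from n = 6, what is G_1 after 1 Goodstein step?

6

[0] 6 ≡ 4 + 2 (base 4). Lift 5: 7. −1: 6.
[1] 6 ≡ 5 + 1 (base 5). Lift 6: 7. −1: 6.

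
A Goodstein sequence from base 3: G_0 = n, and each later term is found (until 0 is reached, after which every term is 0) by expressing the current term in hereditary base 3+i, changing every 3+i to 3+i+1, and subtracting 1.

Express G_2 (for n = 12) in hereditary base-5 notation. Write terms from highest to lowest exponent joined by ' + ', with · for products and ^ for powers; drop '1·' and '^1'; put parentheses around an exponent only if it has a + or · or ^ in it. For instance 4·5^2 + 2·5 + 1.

5^2 + 2

(0) 12|_3 = 3^2 + 3 ↦ 4^2 + 4|_4 = 20 ⇒ 19
(1) 19|_4 = 4^2 + 3 ↦ 5^2 + 3|_5 = 28 ⇒ 27
(2) 27|_5 = 5^2 + 2 ↦ 6^2 + 2|_6 = 38 ⇒ 37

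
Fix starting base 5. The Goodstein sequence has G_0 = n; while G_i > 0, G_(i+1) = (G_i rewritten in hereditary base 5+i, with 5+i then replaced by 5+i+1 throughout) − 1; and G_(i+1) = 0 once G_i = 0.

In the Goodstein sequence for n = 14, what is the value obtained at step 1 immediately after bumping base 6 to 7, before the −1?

17

[0] 14 ≡ 2·5 + 4 (base 5). Lift 6: 16. −1: 15.
[1] 15 ≡ 2·6 + 3 (base 6). Lift 7: 17. −1: 16.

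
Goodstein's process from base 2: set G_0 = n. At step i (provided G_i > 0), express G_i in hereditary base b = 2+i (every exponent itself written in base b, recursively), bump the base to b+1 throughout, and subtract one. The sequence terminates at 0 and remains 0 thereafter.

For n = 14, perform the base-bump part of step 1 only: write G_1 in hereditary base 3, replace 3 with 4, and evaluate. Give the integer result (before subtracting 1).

1282

i=0: 14 = 2^(2 + 1) + 2^2 + 2 (b=2); 2→3: 3^(3 + 1) + 3^3 + 3 = 111; 111−1 = 110
i=1: 110 = 3^(3 + 1) + 3^3 + 2 (b=3); 3→4: 4^(4 + 1) + 4^4 + 2 = 1282; 1282−1 = 1281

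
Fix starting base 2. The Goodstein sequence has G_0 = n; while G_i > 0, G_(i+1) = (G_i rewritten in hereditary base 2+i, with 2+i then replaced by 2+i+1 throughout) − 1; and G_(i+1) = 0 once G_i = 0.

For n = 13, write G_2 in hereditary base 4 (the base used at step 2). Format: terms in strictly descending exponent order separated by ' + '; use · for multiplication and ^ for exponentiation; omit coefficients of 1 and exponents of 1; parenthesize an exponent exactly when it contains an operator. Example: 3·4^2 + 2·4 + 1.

13 —HB2→ 2^(2 + 1) + 2^2 + 1 —bump→ 3^(3 + 1) + 3^3 + 1 = 109 —(−1)→ 108
108 —HB3→ 3^(3 + 1) + 3^3 —bump→ 4^(4 + 1) + 4^4 = 1280 —(−1)→ 1279

4^(4 + 1) + 3·4^3 + 3·4^2 + 3·4 + 3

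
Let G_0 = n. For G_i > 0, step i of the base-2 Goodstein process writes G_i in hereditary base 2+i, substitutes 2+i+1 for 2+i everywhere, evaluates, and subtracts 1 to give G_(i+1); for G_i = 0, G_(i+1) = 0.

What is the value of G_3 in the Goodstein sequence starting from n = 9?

9842

step 0: 9 = 2^(2 + 1) + 1; sub 3 for 2: 3^(3 + 1) + 1; = 82; G_1 = 82−1 = 81
step 1: 81 = 3^(3 + 1); sub 4 for 3: 4^(4 + 1); = 1024; G_2 = 1024−1 = 1023
step 2: 1023 = 3·4^4 + 3·4^3 + 3·4^2 + 3·4 + 3; sub 5 for 4: 3·5^5 + 3·5^3 + 3·5^2 + 3·5 + 3; = 9843; G_3 = 9843−1 = 9842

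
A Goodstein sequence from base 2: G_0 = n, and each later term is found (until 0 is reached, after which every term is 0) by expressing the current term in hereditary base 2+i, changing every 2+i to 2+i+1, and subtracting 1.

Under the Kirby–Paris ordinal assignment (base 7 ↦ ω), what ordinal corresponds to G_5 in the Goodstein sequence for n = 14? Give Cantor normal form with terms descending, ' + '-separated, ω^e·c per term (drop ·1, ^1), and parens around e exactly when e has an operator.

ω^(ω + 1) + ω^5·5 + ω^4·5 + ω^3·5 + ω^2·5 + ω·5 + 4

step 0: 14 = 2^(2 + 1) + 2^2 + 2; sub 3 for 2: 3^(3 + 1) + 3^3 + 3; = 111; G_1 = 111−1 = 110
step 1: 110 = 3^(3 + 1) + 3^3 + 2; sub 4 for 3: 4^(4 + 1) + 4^4 + 2; = 1282; G_2 = 1282−1 = 1281
step 2: 1281 = 4^(4 + 1) + 4^4 + 1; sub 5 for 4: 5^(5 + 1) + 5^5 + 1; = 18751; G_3 = 18751−1 = 18750
step 3: 18750 = 5^(5 + 1) + 5^5; sub 6 for 5: 6^(6 + 1) + 6^6; = 326592; G_4 = 326592−1 = 326591
step 4: 326591 = 6^(6 + 1) + 5·6^5 + 5·6^4 + 5·6^3 + 5·6^2 + 5·6 + 5; sub 7 for 6: 7^(7 + 1) + 5·7^5 + 5·7^4 + 5·7^3 + 5·7^2 + 5·7 + 5; = 5862841; G_5 = 5862841−1 = 5862840
step 5: 5862840 = 7^(7 + 1) + 5·7^5 + 5·7^4 + 5·7^3 + 5·7^2 + 5·7 + 4; sub 8 for 7: 8^(8 + 1) + 5·8^5 + 5·8^4 + 5·8^3 + 5·8^2 + 5·8 + 4; = 134404972; G_6 = 134404972−1 = 134404971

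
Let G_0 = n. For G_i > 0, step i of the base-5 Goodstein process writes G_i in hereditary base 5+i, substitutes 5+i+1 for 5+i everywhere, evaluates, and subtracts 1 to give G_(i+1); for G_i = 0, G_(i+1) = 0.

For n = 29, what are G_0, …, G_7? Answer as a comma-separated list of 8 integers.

(0) 29|_5 = 5^2 + 4 ↦ 6^2 + 4|_6 = 40 ⇒ 39
(1) 39|_6 = 6^2 + 3 ↦ 7^2 + 3|_7 = 52 ⇒ 51
(2) 51|_7 = 7^2 + 2 ↦ 8^2 + 2|_8 = 66 ⇒ 65
(3) 65|_8 = 8^2 + 1 ↦ 9^2 + 1|_9 = 82 ⇒ 81
(4) 81|_9 = 9^2 ↦ 10^2|_10 = 100 ⇒ 99
(5) 99|_10 = 9·10 + 9 ↦ 9·11 + 9|_11 = 108 ⇒ 107
(6) 107|_11 = 9·11 + 8 ↦ 9·12 + 8|_12 = 116 ⇒ 115

29, 39, 51, 65, 81, 99, 107, 115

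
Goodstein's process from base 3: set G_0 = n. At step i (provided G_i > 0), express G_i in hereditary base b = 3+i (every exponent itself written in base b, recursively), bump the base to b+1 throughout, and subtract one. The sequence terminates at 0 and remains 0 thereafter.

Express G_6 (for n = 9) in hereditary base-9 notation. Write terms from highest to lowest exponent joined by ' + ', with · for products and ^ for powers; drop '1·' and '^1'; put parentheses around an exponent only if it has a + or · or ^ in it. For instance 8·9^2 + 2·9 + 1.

2·9 + 6

G_0=9  [base 3] 3^2  →[3↦4]→  4^2 = 16  −1 ⇒ G_1=15
G_1=15  [base 4] 3·4 + 3  →[4↦5]→  3·5 + 3 = 18  −1 ⇒ G_2=17
G_2=17  [base 5] 3·5 + 2  →[5↦6]→  3·6 + 2 = 20  −1 ⇒ G_3=19
G_3=19  [base 6] 3·6 + 1  →[6↦7]→  3·7 + 1 = 22  −1 ⇒ G_4=21
G_4=21  [base 7] 3·7  →[7↦8]→  3·8 = 24  −1 ⇒ G_5=23
G_5=23  [base 8] 2·8 + 7  →[8↦9]→  2·9 + 7 = 25  −1 ⇒ G_6=24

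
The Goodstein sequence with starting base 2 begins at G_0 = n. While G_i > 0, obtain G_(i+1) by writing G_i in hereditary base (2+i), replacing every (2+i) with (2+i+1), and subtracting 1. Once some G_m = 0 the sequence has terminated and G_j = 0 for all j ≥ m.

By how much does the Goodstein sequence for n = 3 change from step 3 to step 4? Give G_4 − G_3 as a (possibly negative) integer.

-1

[0] 3 ≡ 2 + 1 (base 2). Lift 3: 4. −1: 3.
[1] 3 ≡ 3 (base 3). Lift 4: 4. −1: 3.
[2] 3 ≡ 3 (base 4). Lift 5: 3. −1: 2.
[3] 2 ≡ 2 (base 5). Lift 6: 2. −1: 1.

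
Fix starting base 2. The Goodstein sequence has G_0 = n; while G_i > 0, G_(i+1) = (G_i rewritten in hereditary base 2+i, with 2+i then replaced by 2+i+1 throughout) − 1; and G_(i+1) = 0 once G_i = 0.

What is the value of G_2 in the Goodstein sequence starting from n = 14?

1281

step 0: 14 = 2^(2 + 1) + 2^2 + 2; sub 3 for 2: 3^(3 + 1) + 3^3 + 3; = 111; G_1 = 111−1 = 110
step 1: 110 = 3^(3 + 1) + 3^3 + 2; sub 4 for 3: 4^(4 + 1) + 4^4 + 2; = 1282; G_2 = 1282−1 = 1281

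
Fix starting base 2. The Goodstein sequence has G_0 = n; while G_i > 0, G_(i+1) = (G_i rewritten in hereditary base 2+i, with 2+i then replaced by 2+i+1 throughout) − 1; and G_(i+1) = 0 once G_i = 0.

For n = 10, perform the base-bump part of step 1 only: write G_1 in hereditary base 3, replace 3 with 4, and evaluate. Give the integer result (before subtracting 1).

1026

step 0: 10 = 2^(2 + 1) + 2; sub 3 for 2: 3^(3 + 1) + 3; = 84; G_1 = 84−1 = 83
step 1: 83 = 3^(3 + 1) + 2; sub 4 for 3: 4^(4 + 1) + 2; = 1026; G_2 = 1026−1 = 1025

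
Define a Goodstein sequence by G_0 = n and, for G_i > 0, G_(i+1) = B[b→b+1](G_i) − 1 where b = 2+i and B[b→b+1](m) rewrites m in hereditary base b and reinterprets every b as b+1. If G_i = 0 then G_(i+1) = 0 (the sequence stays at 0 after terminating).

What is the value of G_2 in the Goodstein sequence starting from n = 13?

base 2: 13 = 2^(2 + 1) + 2^2 + 1; at 3: 3^(3 + 1) + 3^3 + 1 = 109; next = 108
base 3: 108 = 3^(3 + 1) + 3^3; at 4: 4^(4 + 1) + 4^4 = 1280; next = 1279
base 4: 1279 = 4^(4 + 1) + 3·4^3 + 3·4^2 + 3·4 + 3; at 5: 5^(5 + 1) + 3·5^3 + 3·5^2 + 3·5 + 3 = 16093; next = 16092

1279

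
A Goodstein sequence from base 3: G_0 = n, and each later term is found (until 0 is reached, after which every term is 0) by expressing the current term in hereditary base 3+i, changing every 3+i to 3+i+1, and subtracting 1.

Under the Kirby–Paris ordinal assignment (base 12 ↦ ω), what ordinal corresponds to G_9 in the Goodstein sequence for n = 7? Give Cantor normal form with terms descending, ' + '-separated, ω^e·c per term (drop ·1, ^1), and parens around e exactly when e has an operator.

7

[0] 7 ≡ 2·3 + 1 (base 3). Lift 4: 9. −1: 8.
[1] 8 ≡ 2·4 (base 4). Lift 5: 10. −1: 9.
[2] 9 ≡ 5 + 4 (base 5). Lift 6: 10. −1: 9.
[3] 9 ≡ 6 + 3 (base 6). Lift 7: 10. −1: 9.
[4] 9 ≡ 7 + 2 (base 7). Lift 8: 10. −1: 9.
[5] 9 ≡ 8 + 1 (base 8). Lift 9: 10. −1: 9.
[6] 9 ≡ 9 (base 9). Lift 10: 10. −1: 9.
[7] 9 ≡ 9 (base 10). Lift 11: 9. −1: 8.
[8] 8 ≡ 8 (base 11). Lift 12: 8. −1: 7.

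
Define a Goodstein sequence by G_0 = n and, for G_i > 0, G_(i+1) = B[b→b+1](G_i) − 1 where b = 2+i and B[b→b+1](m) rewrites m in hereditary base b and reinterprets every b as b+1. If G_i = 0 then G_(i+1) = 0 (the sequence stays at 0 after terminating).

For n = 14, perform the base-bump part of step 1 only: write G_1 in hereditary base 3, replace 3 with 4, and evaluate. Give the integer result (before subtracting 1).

14 —HB2→ 2^(2 + 1) + 2^2 + 2 —bump→ 3^(3 + 1) + 3^3 + 3 = 111 —(−1)→ 110
110 —HB3→ 3^(3 + 1) + 3^3 + 2 —bump→ 4^(4 + 1) + 4^4 + 2 = 1282 —(−1)→ 1281

1282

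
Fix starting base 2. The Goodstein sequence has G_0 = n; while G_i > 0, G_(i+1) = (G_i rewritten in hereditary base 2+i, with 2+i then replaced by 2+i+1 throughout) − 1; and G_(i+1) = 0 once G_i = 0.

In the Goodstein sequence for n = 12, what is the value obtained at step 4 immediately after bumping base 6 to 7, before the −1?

G_0=12  [base 2] 2^(2 + 1) + 2^2  →[2↦3]→  3^(3 + 1) + 3^3 = 108  −1 ⇒ G_1=107
G_1=107  [base 3] 3^(3 + 1) + 2·3^2 + 2·3 + 2  →[3↦4]→  4^(4 + 1) + 2·4^2 + 2·4 + 2 = 1066  −1 ⇒ G_2=1065
G_2=1065  [base 4] 4^(4 + 1) + 2·4^2 + 2·4 + 1  →[4↦5]→  5^(5 + 1) + 2·5^2 + 2·5 + 1 = 15686  −1 ⇒ G_3=15685
G_3=15685  [base 5] 5^(5 + 1) + 2·5^2 + 2·5  →[5↦6]→  6^(6 + 1) + 2·6^2 + 2·6 = 280020  −1 ⇒ G_4=280019
G_4=280019  [base 6] 6^(6 + 1) + 2·6^2 + 6 + 5  →[6↦7]→  7^(7 + 1) + 2·7^2 + 7 + 5 = 5764911  −1 ⇒ G_5=5764910

5764911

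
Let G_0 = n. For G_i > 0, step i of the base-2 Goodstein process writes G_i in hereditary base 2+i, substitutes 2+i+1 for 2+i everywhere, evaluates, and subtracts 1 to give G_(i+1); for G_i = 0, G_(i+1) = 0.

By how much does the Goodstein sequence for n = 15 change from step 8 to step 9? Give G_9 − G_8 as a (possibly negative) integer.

base 2: 15 = 2^(2 + 1) + 2^2 + 2 + 1; at 3: 3^(3 + 1) + 3^3 + 3 + 1 = 112; next = 111
base 3: 111 = 3^(3 + 1) + 3^3 + 3; at 4: 4^(4 + 1) + 4^4 + 4 = 1284; next = 1283
base 4: 1283 = 4^(4 + 1) + 4^4 + 3; at 5: 5^(5 + 1) + 5^5 + 3 = 18753; next = 18752
base 5: 18752 = 5^(5 + 1) + 5^5 + 2; at 6: 6^(6 + 1) + 6^6 + 2 = 326594; next = 326593
base 6: 326593 = 6^(6 + 1) + 6^6 + 1; at 7: 7^(7 + 1) + 7^7 + 1 = 6588345; next = 6588344
base 7: 6588344 = 7^(7 + 1) + 7^7; at 8: 8^(8 + 1) + 8^8 = 150994944; next = 150994943
base 8: 150994943 = 8^(8 + 1) + 7·8^7 + 7·8^6 + 7·8^5 + 7·8^4 + 7·8^3 + 7·8^2 + 7·8 + 7; at 9: 9^(9 + 1) + 7·9^7 + 7·9^6 + 7·9^5 + 7·9^4 + 7·9^3 + 7·9^2 + 7·9 + 7 = 3524450281; next = 3524450280
base 9: 3524450280 = 9^(9 + 1) + 7·9^7 + 7·9^6 + 7·9^5 + 7·9^4 + 7·9^3 + 7·9^2 + 7·9 + 6; at 10: 10^(10 + 1) + 7·10^7 + 7·10^6 + 7·10^5 + 7·10^4 + 7·10^3 + 7·10^2 + 7·10 + 6 = 100077777776; next = 100077777775
base 10: 100077777775 = 10^(10 + 1) + 7·10^7 + 7·10^6 + 7·10^5 + 7·10^4 + 7·10^3 + 7·10^2 + 7·10 + 5; at 11: 11^(11 + 1) + 7·11^7 + 7·11^6 + 7·11^5 + 7·11^4 + 7·11^3 + 7·11^2 + 7·11 + 5 = 3138578427935; next = 3138578427934

3038500650159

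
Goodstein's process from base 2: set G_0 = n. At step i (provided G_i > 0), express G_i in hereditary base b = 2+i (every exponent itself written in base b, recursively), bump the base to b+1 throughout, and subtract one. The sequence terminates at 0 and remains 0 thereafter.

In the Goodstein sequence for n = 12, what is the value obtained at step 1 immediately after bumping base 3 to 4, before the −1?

step 0: 12 = 2^(2 + 1) + 2^2; sub 3 for 2: 3^(3 + 1) + 3^3; = 108; G_1 = 108−1 = 107
step 1: 107 = 3^(3 + 1) + 2·3^2 + 2·3 + 2; sub 4 for 3: 4^(4 + 1) + 2·4^2 + 2·4 + 2; = 1066; G_2 = 1066−1 = 1065

1066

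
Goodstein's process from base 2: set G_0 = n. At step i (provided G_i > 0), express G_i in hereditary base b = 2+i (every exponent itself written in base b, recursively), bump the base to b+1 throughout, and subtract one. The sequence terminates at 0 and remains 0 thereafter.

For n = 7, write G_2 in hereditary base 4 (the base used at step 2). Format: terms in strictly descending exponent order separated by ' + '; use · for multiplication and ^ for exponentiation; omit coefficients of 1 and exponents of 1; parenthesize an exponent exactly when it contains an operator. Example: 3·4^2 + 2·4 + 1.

4^4 + 3

i=0: 7 = 2^2 + 2 + 1 (b=2); 2→3: 3^3 + 3 + 1 = 31; 31−1 = 30
i=1: 30 = 3^3 + 3 (b=3); 3→4: 4^4 + 4 = 260; 260−1 = 259
i=2: 259 = 4^4 + 3 (b=4); 4→5: 5^5 + 3 = 3128; 3128−1 = 3127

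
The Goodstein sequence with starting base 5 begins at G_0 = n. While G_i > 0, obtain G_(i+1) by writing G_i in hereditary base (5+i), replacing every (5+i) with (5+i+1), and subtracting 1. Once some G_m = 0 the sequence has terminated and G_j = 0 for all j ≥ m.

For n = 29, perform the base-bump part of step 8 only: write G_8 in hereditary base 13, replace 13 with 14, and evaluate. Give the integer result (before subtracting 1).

G_0=29  [base 5] 5^2 + 4  →[5↦6]→  6^2 + 4 = 40  −1 ⇒ G_1=39
G_1=39  [base 6] 6^2 + 3  →[6↦7]→  7^2 + 3 = 52  −1 ⇒ G_2=51
G_2=51  [base 7] 7^2 + 2  →[7↦8]→  8^2 + 2 = 66  −1 ⇒ G_3=65
G_3=65  [base 8] 8^2 + 1  →[8↦9]→  9^2 + 1 = 82  −1 ⇒ G_4=81
G_4=81  [base 9] 9^2  →[9↦10]→  10^2 = 100  −1 ⇒ G_5=99
G_5=99  [base 10] 9·10 + 9  →[10↦11]→  9·11 + 9 = 108  −1 ⇒ G_6=107
G_6=107  [base 11] 9·11 + 8  →[11↦12]→  9·12 + 8 = 116  −1 ⇒ G_7=115
G_7=115  [base 12] 9·12 + 7  →[12↦13]→  9·13 + 7 = 124  −1 ⇒ G_8=123

132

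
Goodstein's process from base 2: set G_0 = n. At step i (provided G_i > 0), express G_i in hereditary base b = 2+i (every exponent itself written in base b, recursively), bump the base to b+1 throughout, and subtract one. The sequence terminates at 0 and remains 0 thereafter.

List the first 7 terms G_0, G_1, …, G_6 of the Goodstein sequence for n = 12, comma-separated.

i=0: 12 = 2^(2 + 1) + 2^2 (b=2); 2→3: 3^(3 + 1) + 3^3 = 108; 108−1 = 107
i=1: 107 = 3^(3 + 1) + 2·3^2 + 2·3 + 2 (b=3); 3→4: 4^(4 + 1) + 2·4^2 + 2·4 + 2 = 1066; 1066−1 = 1065
i=2: 1065 = 4^(4 + 1) + 2·4^2 + 2·4 + 1 (b=4); 4→5: 5^(5 + 1) + 2·5^2 + 2·5 + 1 = 15686; 15686−1 = 15685
i=3: 15685 = 5^(5 + 1) + 2·5^2 + 2·5 (b=5); 5→6: 6^(6 + 1) + 2·6^2 + 2·6 = 280020; 280020−1 = 280019
i=4: 280019 = 6^(6 + 1) + 2·6^2 + 6 + 5 (b=6); 6→7: 7^(7 + 1) + 2·7^2 + 7 + 5 = 5764911; 5764911−1 = 5764910
i=5: 5764910 = 7^(7 + 1) + 2·7^2 + 7 + 4 (b=7); 7→8: 8^(8 + 1) + 2·8^2 + 8 + 4 = 134217868; 134217868−1 = 134217867

12, 107, 1065, 15685, 280019, 5764910, 134217867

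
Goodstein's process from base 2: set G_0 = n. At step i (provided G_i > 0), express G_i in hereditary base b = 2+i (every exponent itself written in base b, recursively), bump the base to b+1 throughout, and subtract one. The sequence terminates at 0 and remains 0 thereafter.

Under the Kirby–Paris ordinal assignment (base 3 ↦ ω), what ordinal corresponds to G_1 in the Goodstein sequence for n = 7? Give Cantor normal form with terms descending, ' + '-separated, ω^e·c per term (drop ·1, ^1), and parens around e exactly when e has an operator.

ω^ω + ω

base 2: 7 = 2^2 + 2 + 1; at 3: 3^3 + 3 + 1 = 31; next = 30
base 3: 30 = 3^3 + 3; at 4: 4^4 + 4 = 260; next = 259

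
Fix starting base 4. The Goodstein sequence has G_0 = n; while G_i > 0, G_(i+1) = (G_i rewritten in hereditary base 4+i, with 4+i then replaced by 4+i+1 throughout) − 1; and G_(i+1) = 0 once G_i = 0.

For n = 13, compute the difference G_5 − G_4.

step 0: 13 = 3·4 + 1; sub 5 for 4: 3·5 + 1; = 16; G_1 = 16−1 = 15
step 1: 15 = 3·5; sub 6 for 5: 3·6; = 18; G_2 = 18−1 = 17
step 2: 17 = 2·6 + 5; sub 7 for 6: 2·7 + 5; = 19; G_3 = 19−1 = 18
step 3: 18 = 2·7 + 4; sub 8 for 7: 2·8 + 4; = 20; G_4 = 20−1 = 19
step 4: 19 = 2·8 + 3; sub 9 for 8: 2·9 + 3; = 21; G_5 = 21−1 = 20

1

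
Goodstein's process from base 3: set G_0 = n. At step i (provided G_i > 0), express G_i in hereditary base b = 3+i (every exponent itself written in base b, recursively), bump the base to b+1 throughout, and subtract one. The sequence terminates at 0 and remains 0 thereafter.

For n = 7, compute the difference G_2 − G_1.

[0] 7 ≡ 2·3 + 1 (base 3). Lift 4: 9. −1: 8.
[1] 8 ≡ 2·4 (base 4). Lift 5: 10. −1: 9.

1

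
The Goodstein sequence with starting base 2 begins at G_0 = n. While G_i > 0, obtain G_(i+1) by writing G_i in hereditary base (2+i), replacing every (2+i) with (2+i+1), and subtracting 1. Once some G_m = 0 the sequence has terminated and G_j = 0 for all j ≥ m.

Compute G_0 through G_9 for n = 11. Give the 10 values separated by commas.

G_0=11  [base 2] 2^(2 + 1) + 2 + 1  →[2↦3]→  3^(3 + 1) + 3 + 1 = 85  −1 ⇒ G_1=84
G_1=84  [base 3] 3^(3 + 1) + 3  →[3↦4]→  4^(4 + 1) + 4 = 1028  −1 ⇒ G_2=1027
G_2=1027  [base 4] 4^(4 + 1) + 3  →[4↦5]→  5^(5 + 1) + 3 = 15628  −1 ⇒ G_3=15627
G_3=15627  [base 5] 5^(5 + 1) + 2  →[5↦6]→  6^(6 + 1) + 2 = 279938  −1 ⇒ G_4=279937
G_4=279937  [base 6] 6^(6 + 1) + 1  →[6↦7]→  7^(7 + 1) + 1 = 5764802  −1 ⇒ G_5=5764801
G_5=5764801  [base 7] 7^(7 + 1)  →[7↦8]→  8^(8 + 1) = 134217728  −1 ⇒ G_6=134217727
G_6=134217727  [base 8] 7·8^8 + 7·8^7 + 7·8^6 + 7·8^5 + 7·8^4 + 7·8^3 + 7·8^2 + 7·8 + 7  →[8↦9]→  7·9^9 + 7·9^7 + 7·9^6 + 7·9^5 + 7·9^4 + 7·9^3 + 7·9^2 + 7·9 + 7 = 2749609303  −1 ⇒ G_7=2749609302
G_7=2749609302  [base 9] 7·9^9 + 7·9^7 + 7·9^6 + 7·9^5 + 7·9^4 + 7·9^3 + 7·9^2 + 7·9 + 6  →[9↦10]→  7·10^10 + 7·10^7 + 7·10^6 + 7·10^5 + 7·10^4 + 7·10^3 + 7·10^2 + 7·10 + 6 = 70077777776  −1 ⇒ G_8=70077777775
G_8=70077777775  [base 10] 7·10^10 + 7·10^7 + 7·10^6 + 7·10^5 + 7·10^4 + 7·10^3 + 7·10^2 + 7·10 + 5  →[10↦11]→  7·11^11 + 7·11^7 + 7·11^6 + 7·11^5 + 7·11^4 + 7·11^3 + 7·11^2 + 7·11 + 5 = 1997331745491  −1 ⇒ G_9=1997331745490

11, 84, 1027, 15627, 279937, 5764801, 134217727, 2749609302, 70077777775, 1997331745490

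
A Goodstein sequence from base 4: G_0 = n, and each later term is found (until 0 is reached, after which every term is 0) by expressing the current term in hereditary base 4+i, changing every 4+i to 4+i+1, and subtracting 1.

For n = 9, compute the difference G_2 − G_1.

step 0: 9 = 2·4 + 1; sub 5 for 4: 2·5 + 1; = 11; G_1 = 11−1 = 10
step 1: 10 = 2·5; sub 6 for 5: 2·6; = 12; G_2 = 12−1 = 11

1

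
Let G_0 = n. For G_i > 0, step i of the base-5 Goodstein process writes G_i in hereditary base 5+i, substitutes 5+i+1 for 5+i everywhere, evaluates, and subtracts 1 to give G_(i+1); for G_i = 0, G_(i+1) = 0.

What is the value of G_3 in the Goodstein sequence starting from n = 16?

21

base 5: 16 = 3·5 + 1; at 6: 3·6 + 1 = 19; next = 18
base 6: 18 = 3·6; at 7: 3·7 = 21; next = 20
base 7: 20 = 2·7 + 6; at 8: 2·8 + 6 = 22; next = 21
base 8: 21 = 2·8 + 5; at 9: 2·9 + 5 = 23; next = 22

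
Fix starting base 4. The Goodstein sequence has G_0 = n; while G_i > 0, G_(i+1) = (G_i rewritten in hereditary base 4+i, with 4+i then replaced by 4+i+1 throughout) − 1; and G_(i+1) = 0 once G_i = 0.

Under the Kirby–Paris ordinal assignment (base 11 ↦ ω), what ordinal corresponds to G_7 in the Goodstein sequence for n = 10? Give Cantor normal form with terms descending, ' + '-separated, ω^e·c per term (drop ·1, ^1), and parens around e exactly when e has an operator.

ω + 2

10 —HB4→ 2·4 + 2 —bump→ 2·5 + 2 = 12 —(−1)→ 11
11 —HB5→ 2·5 + 1 —bump→ 2·6 + 1 = 13 —(−1)→ 12
12 —HB6→ 2·6 —bump→ 2·7 = 14 —(−1)→ 13
13 —HB7→ 7 + 6 —bump→ 8 + 6 = 14 —(−1)→ 13
13 —HB8→ 8 + 5 —bump→ 9 + 5 = 14 —(−1)→ 13
13 —HB9→ 9 + 4 —bump→ 10 + 4 = 14 —(−1)→ 13
13 —HB10→ 10 + 3 —bump→ 11 + 3 = 14 —(−1)→ 13
13 —HB11→ 11 + 2 —bump→ 12 + 2 = 14 —(−1)→ 13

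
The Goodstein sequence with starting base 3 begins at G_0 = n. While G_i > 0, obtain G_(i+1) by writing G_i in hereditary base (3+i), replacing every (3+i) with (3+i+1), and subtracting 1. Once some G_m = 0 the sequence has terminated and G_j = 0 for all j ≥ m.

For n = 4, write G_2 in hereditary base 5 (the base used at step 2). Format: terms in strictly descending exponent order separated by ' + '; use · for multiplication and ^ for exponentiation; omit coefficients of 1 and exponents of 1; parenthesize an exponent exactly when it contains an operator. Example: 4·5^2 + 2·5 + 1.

i=0: 4 = 3 + 1 (b=3); 3→4: 4 + 1 = 5; 5−1 = 4
i=1: 4 = 4 (b=4); 4→5: 5 = 5; 5−1 = 4
i=2: 4 = 4 (b=5); 5→6: 4 = 4; 4−1 = 3

4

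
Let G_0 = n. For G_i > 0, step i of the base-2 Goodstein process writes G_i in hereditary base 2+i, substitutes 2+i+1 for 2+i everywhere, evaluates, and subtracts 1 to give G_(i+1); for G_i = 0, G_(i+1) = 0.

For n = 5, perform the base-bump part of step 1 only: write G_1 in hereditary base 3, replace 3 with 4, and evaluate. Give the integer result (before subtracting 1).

(0) 5|_2 = 2^2 + 1 ↦ 3^3 + 1|_3 = 28 ⇒ 27
(1) 27|_3 = 3^3 ↦ 4^4|_4 = 256 ⇒ 255

256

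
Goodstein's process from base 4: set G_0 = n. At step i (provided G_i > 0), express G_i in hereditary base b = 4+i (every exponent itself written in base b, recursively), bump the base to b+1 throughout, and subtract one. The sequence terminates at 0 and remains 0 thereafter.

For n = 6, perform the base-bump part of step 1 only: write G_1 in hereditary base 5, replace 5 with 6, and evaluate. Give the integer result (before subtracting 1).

7

6 —HB4→ 4 + 2 —bump→ 5 + 2 = 7 —(−1)→ 6
6 —HB5→ 5 + 1 —bump→ 6 + 1 = 7 —(−1)→ 6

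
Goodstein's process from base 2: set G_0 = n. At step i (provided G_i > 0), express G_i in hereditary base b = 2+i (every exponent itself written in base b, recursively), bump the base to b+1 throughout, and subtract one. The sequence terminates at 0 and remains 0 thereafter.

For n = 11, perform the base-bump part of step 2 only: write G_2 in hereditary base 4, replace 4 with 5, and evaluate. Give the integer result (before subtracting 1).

15628

[0] 11 ≡ 2^(2 + 1) + 2 + 1 (base 2). Lift 3: 85. −1: 84.
[1] 84 ≡ 3^(3 + 1) + 3 (base 3). Lift 4: 1028. −1: 1027.
[2] 1027 ≡ 4^(4 + 1) + 3 (base 4). Lift 5: 15628. −1: 15627.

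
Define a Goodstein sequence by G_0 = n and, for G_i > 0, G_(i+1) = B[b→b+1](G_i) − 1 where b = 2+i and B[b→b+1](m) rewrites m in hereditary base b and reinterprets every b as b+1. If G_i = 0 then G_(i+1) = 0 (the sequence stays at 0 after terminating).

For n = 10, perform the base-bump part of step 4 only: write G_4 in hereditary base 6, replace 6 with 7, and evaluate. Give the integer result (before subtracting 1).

4215755

[0] 10 ≡ 2^(2 + 1) + 2 (base 2). Lift 3: 84. −1: 83.
[1] 83 ≡ 3^(3 + 1) + 2 (base 3). Lift 4: 1026. −1: 1025.
[2] 1025 ≡ 4^(4 + 1) + 1 (base 4). Lift 5: 15626. −1: 15625.
[3] 15625 ≡ 5^(5 + 1) (base 5). Lift 6: 279936. −1: 279935.
[4] 279935 ≡ 5·6^6 + 5·6^5 + 5·6^4 + 5·6^3 + 5·6^2 + 5·6 + 5 (base 6). Lift 7: 4215755. −1: 4215754.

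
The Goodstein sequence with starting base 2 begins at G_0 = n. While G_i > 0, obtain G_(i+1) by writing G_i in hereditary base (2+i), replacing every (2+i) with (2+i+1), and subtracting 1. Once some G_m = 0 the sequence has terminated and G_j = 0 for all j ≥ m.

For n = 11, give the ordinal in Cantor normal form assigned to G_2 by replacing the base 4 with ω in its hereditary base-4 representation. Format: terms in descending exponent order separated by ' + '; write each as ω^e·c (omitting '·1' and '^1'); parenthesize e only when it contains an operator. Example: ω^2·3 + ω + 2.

11 —HB2→ 2^(2 + 1) + 2 + 1 —bump→ 3^(3 + 1) + 3 + 1 = 85 —(−1)→ 84
84 —HB3→ 3^(3 + 1) + 3 —bump→ 4^(4 + 1) + 4 = 1028 —(−1)→ 1027
1027 —HB4→ 4^(4 + 1) + 3 —bump→ 5^(5 + 1) + 3 = 15628 —(−1)→ 15627

ω^(ω + 1) + 3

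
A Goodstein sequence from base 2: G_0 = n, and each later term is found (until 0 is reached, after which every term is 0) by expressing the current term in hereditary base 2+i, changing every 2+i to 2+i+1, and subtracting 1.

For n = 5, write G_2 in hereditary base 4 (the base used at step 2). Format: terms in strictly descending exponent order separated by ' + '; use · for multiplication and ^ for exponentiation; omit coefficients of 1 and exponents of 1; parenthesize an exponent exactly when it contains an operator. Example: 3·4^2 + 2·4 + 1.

G_0 = 5. HB_2(5) = 2^2 + 1. Bump = 28. G_1 = 27.
G_1 = 27. HB_3(27) = 3^3. Bump = 256. G_2 = 255.
G_2 = 255. HB_4(255) = 3·4^3 + 3·4^2 + 3·4 + 3. Bump = 468. G_3 = 467.

3·4^3 + 3·4^2 + 3·4 + 3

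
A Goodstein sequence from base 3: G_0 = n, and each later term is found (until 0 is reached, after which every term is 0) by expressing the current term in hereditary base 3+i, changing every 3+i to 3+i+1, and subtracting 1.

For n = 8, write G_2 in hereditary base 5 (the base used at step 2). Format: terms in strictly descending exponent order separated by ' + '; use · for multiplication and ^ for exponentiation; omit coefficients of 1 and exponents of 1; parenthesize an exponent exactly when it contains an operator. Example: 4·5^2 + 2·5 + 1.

step 0: 8 = 2·3 + 2; sub 4 for 3: 2·4 + 2; = 10; G_1 = 10−1 = 9
step 1: 9 = 2·4 + 1; sub 5 for 4: 2·5 + 1; = 11; G_2 = 11−1 = 10
step 2: 10 = 2·5; sub 6 for 5: 2·6; = 12; G_3 = 12−1 = 11

2·5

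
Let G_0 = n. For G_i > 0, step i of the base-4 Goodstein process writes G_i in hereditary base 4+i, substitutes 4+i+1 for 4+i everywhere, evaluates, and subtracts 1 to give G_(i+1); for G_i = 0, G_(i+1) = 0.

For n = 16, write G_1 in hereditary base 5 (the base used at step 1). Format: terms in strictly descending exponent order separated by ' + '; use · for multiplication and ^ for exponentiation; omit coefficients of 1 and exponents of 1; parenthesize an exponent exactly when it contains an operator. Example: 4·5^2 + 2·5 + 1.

4·5 + 4

G_0=16  [base 4] 4^2  →[4↦5]→  5^2 = 25  −1 ⇒ G_1=24
G_1=24  [base 5] 4·5 + 4  →[5↦6]→  4·6 + 4 = 28  −1 ⇒ G_2=27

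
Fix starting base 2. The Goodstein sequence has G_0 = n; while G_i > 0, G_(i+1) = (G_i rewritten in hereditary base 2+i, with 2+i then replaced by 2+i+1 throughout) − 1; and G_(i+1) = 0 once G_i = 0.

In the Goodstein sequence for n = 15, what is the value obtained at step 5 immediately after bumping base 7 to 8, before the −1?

150994944

step 0: 15 = 2^(2 + 1) + 2^2 + 2 + 1; sub 3 for 2: 3^(3 + 1) + 3^3 + 3 + 1; = 112; G_1 = 112−1 = 111
step 1: 111 = 3^(3 + 1) + 3^3 + 3; sub 4 for 3: 4^(4 + 1) + 4^4 + 4; = 1284; G_2 = 1284−1 = 1283
step 2: 1283 = 4^(4 + 1) + 4^4 + 3; sub 5 for 4: 5^(5 + 1) + 5^5 + 3; = 18753; G_3 = 18753−1 = 18752
step 3: 18752 = 5^(5 + 1) + 5^5 + 2; sub 6 for 5: 6^(6 + 1) + 6^6 + 2; = 326594; G_4 = 326594−1 = 326593
step 4: 326593 = 6^(6 + 1) + 6^6 + 1; sub 7 for 6: 7^(7 + 1) + 7^7 + 1; = 6588345; G_5 = 6588345−1 = 6588344
step 5: 6588344 = 7^(7 + 1) + 7^7; sub 8 for 7: 8^(8 + 1) + 8^8; = 150994944; G_6 = 150994944−1 = 150994943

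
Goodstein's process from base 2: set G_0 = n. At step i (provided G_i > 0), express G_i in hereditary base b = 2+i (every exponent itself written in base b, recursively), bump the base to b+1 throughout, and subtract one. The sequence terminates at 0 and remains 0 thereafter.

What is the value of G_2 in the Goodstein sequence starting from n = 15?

1283

[0] 15 ≡ 2^(2 + 1) + 2^2 + 2 + 1 (base 2). Lift 3: 112. −1: 111.
[1] 111 ≡ 3^(3 + 1) + 3^3 + 3 (base 3). Lift 4: 1284. −1: 1283.
[2] 1283 ≡ 4^(4 + 1) + 4^4 + 3 (base 4). Lift 5: 18753. −1: 18752.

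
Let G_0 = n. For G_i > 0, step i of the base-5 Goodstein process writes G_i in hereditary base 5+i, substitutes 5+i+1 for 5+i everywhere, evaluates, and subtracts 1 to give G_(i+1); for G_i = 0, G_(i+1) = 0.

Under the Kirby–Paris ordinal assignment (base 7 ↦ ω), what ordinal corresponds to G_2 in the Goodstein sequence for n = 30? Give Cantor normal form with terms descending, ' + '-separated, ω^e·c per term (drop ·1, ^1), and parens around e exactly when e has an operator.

ω^2 + 4

step 0: 30 = 5^2 + 5; sub 6 for 5: 6^2 + 6; = 42; G_1 = 42−1 = 41
step 1: 41 = 6^2 + 5; sub 7 for 6: 7^2 + 5; = 54; G_2 = 54−1 = 53
step 2: 53 = 7^2 + 4; sub 8 for 7: 8^2 + 4; = 68; G_3 = 68−1 = 67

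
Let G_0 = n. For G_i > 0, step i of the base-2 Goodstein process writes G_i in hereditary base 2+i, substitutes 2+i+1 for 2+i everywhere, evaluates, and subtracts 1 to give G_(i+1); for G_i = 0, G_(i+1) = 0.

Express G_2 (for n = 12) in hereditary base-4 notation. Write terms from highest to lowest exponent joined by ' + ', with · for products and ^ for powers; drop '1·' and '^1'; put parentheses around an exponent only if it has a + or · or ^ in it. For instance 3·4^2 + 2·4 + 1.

12 —HB2→ 2^(2 + 1) + 2^2 —bump→ 3^(3 + 1) + 3^3 = 108 —(−1)→ 107
107 —HB3→ 3^(3 + 1) + 2·3^2 + 2·3 + 2 —bump→ 4^(4 + 1) + 2·4^2 + 2·4 + 2 = 1066 —(−1)→ 1065

4^(4 + 1) + 2·4^2 + 2·4 + 1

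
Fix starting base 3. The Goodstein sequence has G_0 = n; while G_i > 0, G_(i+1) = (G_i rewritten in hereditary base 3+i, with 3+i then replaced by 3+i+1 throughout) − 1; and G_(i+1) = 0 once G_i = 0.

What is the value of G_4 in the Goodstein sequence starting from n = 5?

(0) 5|_3 = 3 + 2 ↦ 4 + 2|_4 = 6 ⇒ 5
(1) 5|_4 = 4 + 1 ↦ 5 + 1|_5 = 6 ⇒ 5
(2) 5|_5 = 5 ↦ 6|_6 = 6 ⇒ 5
(3) 5|_6 = 5 ↦ 5|_7 = 5 ⇒ 4
(4) 4|_7 = 4 ↦ 4|_8 = 4 ⇒ 3

4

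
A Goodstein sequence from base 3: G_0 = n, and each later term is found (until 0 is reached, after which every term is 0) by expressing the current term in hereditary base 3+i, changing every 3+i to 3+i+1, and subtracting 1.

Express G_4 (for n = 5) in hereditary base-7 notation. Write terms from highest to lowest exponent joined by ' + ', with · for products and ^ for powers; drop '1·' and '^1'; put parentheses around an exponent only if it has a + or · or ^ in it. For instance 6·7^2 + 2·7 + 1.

G_0 = 5. HB_3(5) = 3 + 2. Bump = 6. G_1 = 5.
G_1 = 5. HB_4(5) = 4 + 1. Bump = 6. G_2 = 5.
G_2 = 5. HB_5(5) = 5. Bump = 6. G_3 = 5.
G_3 = 5. HB_6(5) = 5. Bump = 5. G_4 = 4.
G_4 = 4. HB_7(4) = 4. Bump = 4. G_5 = 3.

4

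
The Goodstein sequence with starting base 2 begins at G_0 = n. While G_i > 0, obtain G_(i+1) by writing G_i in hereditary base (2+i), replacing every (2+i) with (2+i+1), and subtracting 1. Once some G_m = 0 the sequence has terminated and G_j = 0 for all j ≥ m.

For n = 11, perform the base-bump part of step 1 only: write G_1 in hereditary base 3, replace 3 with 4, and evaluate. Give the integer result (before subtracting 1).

step 0: 11 = 2^(2 + 1) + 2 + 1; sub 3 for 2: 3^(3 + 1) + 3 + 1; = 85; G_1 = 85−1 = 84
step 1: 84 = 3^(3 + 1) + 3; sub 4 for 3: 4^(4 + 1) + 4; = 1028; G_2 = 1028−1 = 1027

1028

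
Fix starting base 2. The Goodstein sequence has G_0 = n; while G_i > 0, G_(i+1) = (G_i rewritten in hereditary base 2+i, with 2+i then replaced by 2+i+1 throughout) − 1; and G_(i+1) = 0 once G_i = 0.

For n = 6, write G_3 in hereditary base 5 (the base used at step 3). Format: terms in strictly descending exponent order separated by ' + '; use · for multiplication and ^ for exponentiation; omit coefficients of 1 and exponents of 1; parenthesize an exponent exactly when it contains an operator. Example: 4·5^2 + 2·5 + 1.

5^5

G_0 = 6. HB_2(6) = 2^2 + 2. Bump = 30. G_1 = 29.
G_1 = 29. HB_3(29) = 3^3 + 2. Bump = 258. G_2 = 257.
G_2 = 257. HB_4(257) = 4^4 + 1. Bump = 3126. G_3 = 3125.
G_3 = 3125. HB_5(3125) = 5^5. Bump = 46656. G_4 = 46655.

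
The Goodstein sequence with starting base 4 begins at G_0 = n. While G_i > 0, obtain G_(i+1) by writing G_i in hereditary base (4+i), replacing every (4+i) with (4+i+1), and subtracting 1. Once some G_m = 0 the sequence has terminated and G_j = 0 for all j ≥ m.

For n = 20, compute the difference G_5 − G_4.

[0] 20 ≡ 4^2 + 4 (base 4). Lift 5: 30. −1: 29.
[1] 29 ≡ 5^2 + 4 (base 5). Lift 6: 40. −1: 39.
[2] 39 ≡ 6^2 + 3 (base 6). Lift 7: 52. −1: 51.
[3] 51 ≡ 7^2 + 2 (base 7). Lift 8: 66. −1: 65.
[4] 65 ≡ 8^2 + 1 (base 8). Lift 9: 82. −1: 81.

16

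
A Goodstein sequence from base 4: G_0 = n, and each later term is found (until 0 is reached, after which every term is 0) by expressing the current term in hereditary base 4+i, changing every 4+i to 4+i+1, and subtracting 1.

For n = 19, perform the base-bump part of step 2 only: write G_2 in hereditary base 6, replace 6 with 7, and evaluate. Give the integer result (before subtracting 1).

G_0 = 19. HB_4(19) = 4^2 + 3. Bump = 28. G_1 = 27.
G_1 = 27. HB_5(27) = 5^2 + 2. Bump = 38. G_2 = 37.
G_2 = 37. HB_6(37) = 6^2 + 1. Bump = 50. G_3 = 49.

50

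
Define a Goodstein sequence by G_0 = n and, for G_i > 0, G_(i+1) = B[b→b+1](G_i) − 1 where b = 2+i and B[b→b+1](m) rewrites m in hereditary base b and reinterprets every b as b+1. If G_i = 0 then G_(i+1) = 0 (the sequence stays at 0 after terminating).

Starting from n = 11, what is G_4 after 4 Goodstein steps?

279937

[0] 11 ≡ 2^(2 + 1) + 2 + 1 (base 2). Lift 3: 85. −1: 84.
[1] 84 ≡ 3^(3 + 1) + 3 (base 3). Lift 4: 1028. −1: 1027.
[2] 1027 ≡ 4^(4 + 1) + 3 (base 4). Lift 5: 15628. −1: 15627.
[3] 15627 ≡ 5^(5 + 1) + 2 (base 5). Lift 6: 279938. −1: 279937.
[4] 279937 ≡ 6^(6 + 1) + 1 (base 6). Lift 7: 5764802. −1: 5764801.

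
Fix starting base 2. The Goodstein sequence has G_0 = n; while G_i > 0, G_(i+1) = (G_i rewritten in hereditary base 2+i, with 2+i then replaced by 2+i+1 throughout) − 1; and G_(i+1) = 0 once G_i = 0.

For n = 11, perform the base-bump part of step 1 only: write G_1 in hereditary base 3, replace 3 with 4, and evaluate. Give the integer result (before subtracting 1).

1028

i=0: 11 = 2^(2 + 1) + 2 + 1 (b=2); 2→3: 3^(3 + 1) + 3 + 1 = 85; 85−1 = 84
i=1: 84 = 3^(3 + 1) + 3 (b=3); 3→4: 4^(4 + 1) + 4 = 1028; 1028−1 = 1027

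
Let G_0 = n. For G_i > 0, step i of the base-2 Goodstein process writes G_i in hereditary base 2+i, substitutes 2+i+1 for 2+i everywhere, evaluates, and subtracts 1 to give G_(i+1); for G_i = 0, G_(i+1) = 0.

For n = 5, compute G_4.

775

i=0: 5 = 2^2 + 1 (b=2); 2→3: 3^3 + 1 = 28; 28−1 = 27
i=1: 27 = 3^3 (b=3); 3→4: 4^4 = 256; 256−1 = 255
i=2: 255 = 3·4^3 + 3·4^2 + 3·4 + 3 (b=4); 4→5: 3·5^3 + 3·5^2 + 3·5 + 3 = 468; 468−1 = 467
i=3: 467 = 3·5^3 + 3·5^2 + 3·5 + 2 (b=5); 5→6: 3·6^3 + 3·6^2 + 3·6 + 2 = 776; 776−1 = 775
i=4: 775 = 3·6^3 + 3·6^2 + 3·6 + 1 (b=6); 6→7: 3·7^3 + 3·7^2 + 3·7 + 1 = 1198; 1198−1 = 1197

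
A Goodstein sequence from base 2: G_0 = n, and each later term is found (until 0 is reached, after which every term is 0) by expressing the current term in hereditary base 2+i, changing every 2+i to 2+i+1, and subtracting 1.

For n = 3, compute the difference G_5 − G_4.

-1

step 0: 3 = 2 + 1; sub 3 for 2: 3 + 1; = 4; G_1 = 4−1 = 3
step 1: 3 = 3; sub 4 for 3: 4; = 4; G_2 = 4−1 = 3
step 2: 3 = 3; sub 5 for 4: 3; = 3; G_3 = 3−1 = 2
step 3: 2 = 2; sub 6 for 5: 2; = 2; G_4 = 2−1 = 1
step 4: 1 = 1; sub 7 for 6: 1; = 1; G_5 = 1−1 = 0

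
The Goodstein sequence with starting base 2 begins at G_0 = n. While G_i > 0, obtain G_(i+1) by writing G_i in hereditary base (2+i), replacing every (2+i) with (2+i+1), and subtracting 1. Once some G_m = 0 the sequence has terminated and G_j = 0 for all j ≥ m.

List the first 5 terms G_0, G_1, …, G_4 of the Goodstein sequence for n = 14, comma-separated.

14, 110, 1281, 18750, 326591

step 0: 14 = 2^(2 + 1) + 2^2 + 2; sub 3 for 2: 3^(3 + 1) + 3^3 + 3; = 111; G_1 = 111−1 = 110
step 1: 110 = 3^(3 + 1) + 3^3 + 2; sub 4 for 3: 4^(4 + 1) + 4^4 + 2; = 1282; G_2 = 1282−1 = 1281
step 2: 1281 = 4^(4 + 1) + 4^4 + 1; sub 5 for 4: 5^(5 + 1) + 5^5 + 1; = 18751; G_3 = 18751−1 = 18750
step 3: 18750 = 5^(5 + 1) + 5^5; sub 6 for 5: 6^(6 + 1) + 6^6; = 326592; G_4 = 326592−1 = 326591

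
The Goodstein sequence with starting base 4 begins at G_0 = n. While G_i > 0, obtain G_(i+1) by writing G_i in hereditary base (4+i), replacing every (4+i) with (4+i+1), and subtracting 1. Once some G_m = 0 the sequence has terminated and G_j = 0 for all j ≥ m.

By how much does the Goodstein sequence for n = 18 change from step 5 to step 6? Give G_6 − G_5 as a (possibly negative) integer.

(0) 18|_4 = 4^2 + 2 ↦ 5^2 + 2|_5 = 27 ⇒ 26
(1) 26|_5 = 5^2 + 1 ↦ 6^2 + 1|_6 = 37 ⇒ 36
(2) 36|_6 = 6^2 ↦ 7^2|_7 = 49 ⇒ 48
(3) 48|_7 = 6·7 + 6 ↦ 6·8 + 6|_8 = 54 ⇒ 53
(4) 53|_8 = 6·8 + 5 ↦ 6·9 + 5|_9 = 59 ⇒ 58
(5) 58|_9 = 6·9 + 4 ↦ 6·10 + 4|_10 = 64 ⇒ 63

5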